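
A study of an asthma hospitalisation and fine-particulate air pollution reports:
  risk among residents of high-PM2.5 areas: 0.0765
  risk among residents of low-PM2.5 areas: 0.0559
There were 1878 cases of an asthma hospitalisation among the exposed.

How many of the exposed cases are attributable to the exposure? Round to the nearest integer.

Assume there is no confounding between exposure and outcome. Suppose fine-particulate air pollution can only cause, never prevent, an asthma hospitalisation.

about 506 cases

Let p₁ = 0.0765, p₀ = 0.0559.
PN = (p₁ − p₀)/p₁ = (0.0765 − 0.0559) / 0.0765 ≈ 0.26928.
Attributable cases ≈ PN × (exposed cases) = 0.26928 × 1878 ≈ 505.71.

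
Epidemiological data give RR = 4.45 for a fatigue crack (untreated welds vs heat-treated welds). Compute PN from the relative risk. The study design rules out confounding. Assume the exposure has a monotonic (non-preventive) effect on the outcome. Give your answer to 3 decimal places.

PN ≈ 0.775

Under exogeneity and monotonicity, PN = (RR − 1) / RR = 1 − 1/RR.
PN = (4.45 − 1) / 4.45 = 3.45 / 4.45 ≈ 0.7753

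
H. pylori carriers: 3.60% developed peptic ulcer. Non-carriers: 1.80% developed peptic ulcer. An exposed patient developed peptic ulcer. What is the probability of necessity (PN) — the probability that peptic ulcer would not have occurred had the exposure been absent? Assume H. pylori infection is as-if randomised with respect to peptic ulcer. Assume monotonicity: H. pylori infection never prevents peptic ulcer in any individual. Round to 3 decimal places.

PN ≈ 0.500

p₁ = 0.036, p₀ = 0.018.
Under exogeneity and monotonicity, PN = (p₁ − p₀) / p₁.
PN = (0.036 − 0.018) / 0.036 = 0.018 / 0.036 ≈ 0.5000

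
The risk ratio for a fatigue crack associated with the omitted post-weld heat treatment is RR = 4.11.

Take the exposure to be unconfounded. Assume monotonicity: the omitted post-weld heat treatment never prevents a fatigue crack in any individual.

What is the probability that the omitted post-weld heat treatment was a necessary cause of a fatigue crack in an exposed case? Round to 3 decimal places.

PN ≈ 0.757

Under exogeneity and monotonicity, PN = (RR − 1) / RR = 1 − 1/RR.
PN = (4.11 − 1) / 4.11 = 3.11 / 4.11 ≈ 0.7567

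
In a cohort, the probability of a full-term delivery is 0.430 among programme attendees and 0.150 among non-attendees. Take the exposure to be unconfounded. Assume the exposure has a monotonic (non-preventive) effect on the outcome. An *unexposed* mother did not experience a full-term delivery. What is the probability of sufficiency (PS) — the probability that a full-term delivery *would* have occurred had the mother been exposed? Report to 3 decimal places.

Let p₁ = 0.43, p₀ = 0.15.
Under exogeneity and monotonicity, PS = (p₁ − p₀) / (1 − p₀).
PS = (0.43 − 0.15) / (1 − 0.15) = 0.28 / 0.85 ≈ 0.3294

PS ≈ 0.329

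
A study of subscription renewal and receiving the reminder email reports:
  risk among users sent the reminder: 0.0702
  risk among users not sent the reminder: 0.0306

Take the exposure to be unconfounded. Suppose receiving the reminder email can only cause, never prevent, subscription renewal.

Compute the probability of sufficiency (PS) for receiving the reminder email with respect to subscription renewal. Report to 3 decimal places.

PS ≈ 0.041

Let p₁ = 0.0702, p₀ = 0.0306.
Under exogeneity and monotonicity, PS = (p₁ − p₀) / (1 − p₀).
PS = (0.0702 − 0.0306) / (1 − 0.0306) = 0.0396 / 0.9694 ≈ 0.0409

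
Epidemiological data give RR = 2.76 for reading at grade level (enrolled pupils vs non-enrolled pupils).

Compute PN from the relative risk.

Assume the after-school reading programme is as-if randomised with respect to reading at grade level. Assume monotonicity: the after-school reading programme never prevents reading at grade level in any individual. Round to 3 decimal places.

PN ≈ 0.638

Under exogeneity and monotonicity, PN = (RR − 1) / RR = 1 − 1/RR.
PN = (2.76 − 1) / 2.76 = 1.76 / 2.76 ≈ 0.6377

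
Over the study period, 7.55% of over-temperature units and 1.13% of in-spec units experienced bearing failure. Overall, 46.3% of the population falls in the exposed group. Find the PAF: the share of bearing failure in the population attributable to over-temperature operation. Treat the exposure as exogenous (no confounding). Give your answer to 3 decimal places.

p₁ = 0.0755, p₀ = 0.0113.
Overall risk P(Y=1) = π·p₁ + (1−π)·p₀ = 0.463×0.0755 + 0.537×0.0113 = 0.041025.
Under exogeneity, PAF = [P(Y=1) − p₀] / P(Y=1).
PAF = (0.041025 − 0.0113) / 0.041025 ≈ 0.7246

PAF ≈ 0.725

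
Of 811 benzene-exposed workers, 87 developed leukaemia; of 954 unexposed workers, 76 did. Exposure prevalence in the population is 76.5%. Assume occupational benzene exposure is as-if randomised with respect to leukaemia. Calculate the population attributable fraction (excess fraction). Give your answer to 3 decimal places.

p₁ = P(outcome | exposed) = 87/811 = 0.10727
p₀ = P(outcome | unexposed) = 76/954 = 0.079665
Overall risk P(Y=1) = π·p₁ + (1−π)·p₀ = 0.765×0.10727 + 0.235×0.079665 = 0.10079.
Under exogeneity, PAF = [P(Y=1) − p₀] / P(Y=1).
PAF = (0.10079 − 0.079665) / 0.10079 ≈ 0.2096

PAF ≈ 0.210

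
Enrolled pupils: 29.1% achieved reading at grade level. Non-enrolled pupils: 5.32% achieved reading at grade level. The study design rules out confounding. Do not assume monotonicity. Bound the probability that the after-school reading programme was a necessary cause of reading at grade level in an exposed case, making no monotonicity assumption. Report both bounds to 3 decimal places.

0.817 ≤ PN ≤ 1.000

p₁ = 0.291, p₀ = 0.0532.
Under exogeneity alone the bounds on PN are max{0,(p₁−p₀)/p₁} ≤ PN ≤ min{1,(1−p₀)/p₁}.
  lower = (p₁ − p₀)/p₁ = 0.2378 / 0.291 ≈ 0.8172
  upper = min{1, (1 − p₀)/p₁} = 0.9468 / 0.291 ≈ 3.2536 → capped at 1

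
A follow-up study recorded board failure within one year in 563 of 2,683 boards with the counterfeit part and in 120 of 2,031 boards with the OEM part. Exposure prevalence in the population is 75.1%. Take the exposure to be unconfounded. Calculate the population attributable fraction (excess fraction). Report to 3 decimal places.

PAF ≈ 0.657

p₁ = P(outcome | exposed) = 563/2683 = 0.20984
p₀ = P(outcome | unexposed) = 120/2031 = 0.059084
Overall risk P(Y=1) = π·p₁ + (1−π)·p₀ = 0.751×0.20984 + 0.249×0.059084 = 0.1723.
Under exogeneity, PAF = [P(Y=1) − p₀] / P(Y=1).
PAF = (0.1723 − 0.059084) / 0.1723 ≈ 0.6571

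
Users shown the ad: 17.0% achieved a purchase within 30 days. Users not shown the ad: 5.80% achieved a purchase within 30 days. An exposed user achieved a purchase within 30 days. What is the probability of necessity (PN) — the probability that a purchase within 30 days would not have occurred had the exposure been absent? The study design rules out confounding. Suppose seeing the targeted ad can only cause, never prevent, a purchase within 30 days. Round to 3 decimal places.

p₁ = 0.17, p₀ = 0.058.
Under exogeneity and monotonicity, PN = (p₁ − p₀) / p₁.
PN = (0.17 − 0.058) / 0.17 = 0.112 / 0.17 ≈ 0.6588

PN ≈ 0.659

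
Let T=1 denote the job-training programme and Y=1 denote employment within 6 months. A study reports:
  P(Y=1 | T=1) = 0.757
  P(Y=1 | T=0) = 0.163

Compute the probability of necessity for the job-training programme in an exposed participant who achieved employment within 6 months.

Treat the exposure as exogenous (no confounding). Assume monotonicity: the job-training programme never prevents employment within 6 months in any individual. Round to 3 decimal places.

PN ≈ 0.785

Let p₁ = 0.757, p₀ = 0.163.
Under exogeneity and monotonicity, PN = (p₁ − p₀) / p₁.
PN = (0.757 − 0.163) / 0.757 = 0.594 / 0.757 ≈ 0.7847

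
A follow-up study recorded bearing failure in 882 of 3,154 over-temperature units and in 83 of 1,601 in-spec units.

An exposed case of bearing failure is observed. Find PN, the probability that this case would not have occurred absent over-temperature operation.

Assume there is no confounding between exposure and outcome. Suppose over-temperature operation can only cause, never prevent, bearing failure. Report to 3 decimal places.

PN ≈ 0.815

p₁ = P(outcome | exposed) = 882/3154 = 0.27964
p₀ = P(outcome | unexposed) = 83/1601 = 0.051843
Under exogeneity and monotonicity, PN = (p₁ − p₀) / p₁.
PN = (0.27964 − 0.051843) / 0.27964 = 0.2278 / 0.27964 ≈ 0.8146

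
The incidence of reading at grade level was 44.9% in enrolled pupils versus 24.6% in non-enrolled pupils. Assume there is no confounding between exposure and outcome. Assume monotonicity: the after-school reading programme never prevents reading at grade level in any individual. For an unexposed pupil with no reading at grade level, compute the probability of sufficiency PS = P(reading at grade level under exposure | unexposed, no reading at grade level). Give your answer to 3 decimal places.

p₁ = 0.449, p₀ = 0.246.
Under exogeneity and monotonicity, PS = (p₁ − p₀) / (1 − p₀).
PS = (0.449 − 0.246) / (1 − 0.246) = 0.203 / 0.754 ≈ 0.2692

PS ≈ 0.269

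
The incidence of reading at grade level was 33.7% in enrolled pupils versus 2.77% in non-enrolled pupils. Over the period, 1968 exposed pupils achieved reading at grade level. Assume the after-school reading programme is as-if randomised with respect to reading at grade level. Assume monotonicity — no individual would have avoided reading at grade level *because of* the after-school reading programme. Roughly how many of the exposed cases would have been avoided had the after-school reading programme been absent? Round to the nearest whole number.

about 1806 cases

p₁ = 0.337, p₀ = 0.0277.
PN = (p₁ − p₀)/p₁ = (0.337 − 0.0277) / 0.337 ≈ 0.91780.
Attributable cases ≈ PN × (exposed cases) = 0.91780 × 1968 ≈ 1806.24.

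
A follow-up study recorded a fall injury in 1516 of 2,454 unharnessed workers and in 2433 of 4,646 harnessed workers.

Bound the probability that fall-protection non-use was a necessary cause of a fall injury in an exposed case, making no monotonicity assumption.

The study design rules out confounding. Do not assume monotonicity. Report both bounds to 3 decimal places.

p₁ = P(outcome | exposed) = 1516/2454 = 0.61777
p₀ = P(outcome | unexposed) = 2433/4646 = 0.52368
Under exogeneity alone the bounds on PN are max{0,(p₁−p₀)/p₁} ≤ PN ≤ min{1,(1−p₀)/p₁}.
  lower = (p₁ − p₀)/p₁ = 0.094091 / 0.61777 ≈ 0.1523
  upper = min{1, (1 − p₀)/p₁} = 0.47632 / 0.61777 ≈ 0.7710

0.152 ≤ PN ≤ 0.771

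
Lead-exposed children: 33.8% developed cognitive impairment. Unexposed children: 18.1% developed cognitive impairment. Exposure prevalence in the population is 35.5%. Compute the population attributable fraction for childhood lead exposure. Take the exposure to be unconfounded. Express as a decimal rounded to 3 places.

PAF ≈ 0.235

p₁ = 0.338, p₀ = 0.181.
Overall risk P(Y=1) = π·p₁ + (1−π)·p₀ = 0.355×0.338 + 0.645×0.181 = 0.23674.
Under exogeneity, PAF = [P(Y=1) − p₀] / P(Y=1).
PAF = (0.23674 − 0.181) / 0.23674 ≈ 0.2354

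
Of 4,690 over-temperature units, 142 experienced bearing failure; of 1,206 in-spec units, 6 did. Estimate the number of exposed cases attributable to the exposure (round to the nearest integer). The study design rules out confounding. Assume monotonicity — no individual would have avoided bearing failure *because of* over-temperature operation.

about 119 cases

p₁ = P(outcome | exposed) = 142/4690 = 0.030277
p₀ = P(outcome | unexposed) = 6/1206 = 0.0049751
PN = (p₁ − p₀)/p₁ = (0.030277 − 0.0049751) / 0.030277 ≈ 0.83568.
Attributable cases ≈ PN × (exposed cases) = 0.83568 × 142 ≈ 118.67.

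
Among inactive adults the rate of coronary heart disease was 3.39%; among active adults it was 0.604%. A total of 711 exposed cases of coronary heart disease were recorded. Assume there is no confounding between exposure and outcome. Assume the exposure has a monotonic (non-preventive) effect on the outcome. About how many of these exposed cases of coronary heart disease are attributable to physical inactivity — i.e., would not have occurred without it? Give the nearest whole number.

p₁ = 0.0339, p₀ = 0.00604.
PN = (p₁ − p₀)/p₁ = (0.0339 − 0.00604) / 0.0339 ≈ 0.82183.
Attributable cases ≈ PN × (exposed cases) = 0.82183 × 711 ≈ 584.32.

about 584 cases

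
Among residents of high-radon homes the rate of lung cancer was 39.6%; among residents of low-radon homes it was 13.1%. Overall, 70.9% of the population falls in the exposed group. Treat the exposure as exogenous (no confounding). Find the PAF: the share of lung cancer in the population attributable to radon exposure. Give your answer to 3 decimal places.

PAF ≈ 0.589

p₁ = 0.396, p₀ = 0.131.
Overall risk P(Y=1) = π·p₁ + (1−π)·p₀ = 0.709×0.396 + 0.291×0.131 = 0.31889.
Under exogeneity, PAF = [P(Y=1) − p₀] / P(Y=1).
PAF = (0.31889 − 0.131) / 0.31889 ≈ 0.5892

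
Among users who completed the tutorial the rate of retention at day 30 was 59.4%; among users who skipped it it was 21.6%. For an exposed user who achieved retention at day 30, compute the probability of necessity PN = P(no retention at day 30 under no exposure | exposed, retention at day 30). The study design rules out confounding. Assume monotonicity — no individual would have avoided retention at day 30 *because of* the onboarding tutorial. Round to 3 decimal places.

p₁ = 0.594, p₀ = 0.216.
Under exogeneity and monotonicity, PN = (p₁ − p₀) / p₁.
PN = (0.594 − 0.216) / 0.594 = 0.378 / 0.594 ≈ 0.6364

PN ≈ 0.636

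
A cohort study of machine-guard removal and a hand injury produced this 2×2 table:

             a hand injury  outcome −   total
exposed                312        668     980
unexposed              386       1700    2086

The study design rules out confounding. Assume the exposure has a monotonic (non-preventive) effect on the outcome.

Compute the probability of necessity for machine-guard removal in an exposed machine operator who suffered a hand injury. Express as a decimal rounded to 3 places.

PN ≈ 0.419

p₁ = P(outcome | exposed) = 312/980 = 0.31837
p₀ = P(outcome | unexposed) = 386/2086 = 0.18504
Under exogeneity and monotonicity, PN = (p₁ − p₀) / p₁.
PN = (0.31837 − 0.18504) / 0.31837 = 0.13332 / 0.31837 ≈ 0.4188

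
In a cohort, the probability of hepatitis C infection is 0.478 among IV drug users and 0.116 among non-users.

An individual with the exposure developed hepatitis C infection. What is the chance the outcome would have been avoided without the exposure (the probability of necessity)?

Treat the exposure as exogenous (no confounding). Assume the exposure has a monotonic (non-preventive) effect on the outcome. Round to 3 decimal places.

Let p₁ = 0.478, p₀ = 0.116.
Under exogeneity and monotonicity, PN = (p₁ − p₀) / p₁.
PN = (0.478 − 0.116) / 0.478 = 0.362 / 0.478 ≈ 0.7573

PN ≈ 0.757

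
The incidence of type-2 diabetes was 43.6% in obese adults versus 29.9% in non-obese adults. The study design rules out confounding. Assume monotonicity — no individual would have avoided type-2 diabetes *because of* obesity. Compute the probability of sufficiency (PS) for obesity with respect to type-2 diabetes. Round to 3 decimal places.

p₁ = 0.436, p₀ = 0.299.
Under exogeneity and monotonicity, PS = (p₁ − p₀) / (1 − p₀).
PS = (0.436 − 0.299) / (1 − 0.299) = 0.137 / 0.701 ≈ 0.1954

PS ≈ 0.195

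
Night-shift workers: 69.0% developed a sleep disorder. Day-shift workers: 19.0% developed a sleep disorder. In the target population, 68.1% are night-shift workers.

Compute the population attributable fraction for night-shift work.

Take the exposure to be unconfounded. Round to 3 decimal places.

p₁ = 0.69, p₀ = 0.19.
Overall risk P(Y=1) = π·p₁ + (1−π)·p₀ = 0.681×0.69 + 0.319×0.19 = 0.5305.
Under exogeneity, PAF = [P(Y=1) − p₀] / P(Y=1).
PAF = (0.5305 − 0.19) / 0.5305 ≈ 0.6418

PAF ≈ 0.642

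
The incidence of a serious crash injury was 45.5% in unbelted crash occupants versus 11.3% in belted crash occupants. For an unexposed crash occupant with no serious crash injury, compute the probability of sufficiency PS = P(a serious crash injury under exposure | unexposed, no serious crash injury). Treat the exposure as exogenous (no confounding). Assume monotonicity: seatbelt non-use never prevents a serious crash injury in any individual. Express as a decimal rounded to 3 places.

PS ≈ 0.386

p₁ = 0.455, p₀ = 0.113.
Under exogeneity and monotonicity, PS = (p₁ − p₀) / (1 − p₀).
PS = (0.455 − 0.113) / (1 − 0.113) = 0.342 / 0.887 ≈ 0.3856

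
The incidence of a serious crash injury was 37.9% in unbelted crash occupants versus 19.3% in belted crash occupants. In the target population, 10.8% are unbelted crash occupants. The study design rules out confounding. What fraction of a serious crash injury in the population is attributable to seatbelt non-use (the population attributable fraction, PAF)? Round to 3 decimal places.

PAF ≈ 0.094

p₁ = 0.379, p₀ = 0.193.
Overall risk P(Y=1) = π·p₁ + (1−π)·p₀ = 0.108×0.379 + 0.892×0.193 = 0.21309.
Under exogeneity, PAF = [P(Y=1) − p₀] / P(Y=1).
PAF = (0.21309 − 0.193) / 0.21309 ≈ 0.0943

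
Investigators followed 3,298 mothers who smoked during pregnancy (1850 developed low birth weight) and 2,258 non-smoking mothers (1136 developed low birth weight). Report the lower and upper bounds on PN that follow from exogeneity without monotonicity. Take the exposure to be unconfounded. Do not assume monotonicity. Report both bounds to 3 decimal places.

p₁ = P(outcome | exposed) = 1850/3298 = 0.56095
p₀ = P(outcome | unexposed) = 1136/2258 = 0.5031
Under exogeneity alone the bounds on PN are max{0,(p₁−p₀)/p₁} ≤ PN ≤ min{1,(1−p₀)/p₁}.
  lower = (p₁ − p₀)/p₁ = 0.057846 / 0.56095 ≈ 0.1031
  upper = min{1, (1 − p₀)/p₁} = 0.4969 / 0.56095 ≈ 0.8858

0.103 ≤ PN ≤ 0.886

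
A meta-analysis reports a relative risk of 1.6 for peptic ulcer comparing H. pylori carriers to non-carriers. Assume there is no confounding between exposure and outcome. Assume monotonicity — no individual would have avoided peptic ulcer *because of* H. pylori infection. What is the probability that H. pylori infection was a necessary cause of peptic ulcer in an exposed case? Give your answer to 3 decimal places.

Under exogeneity and monotonicity, PN = (RR − 1) / RR = 1 − 1/RR.
PN = (1.6 − 1) / 1.6 = 0.6 / 1.6 ≈ 0.3750

PN ≈ 0.375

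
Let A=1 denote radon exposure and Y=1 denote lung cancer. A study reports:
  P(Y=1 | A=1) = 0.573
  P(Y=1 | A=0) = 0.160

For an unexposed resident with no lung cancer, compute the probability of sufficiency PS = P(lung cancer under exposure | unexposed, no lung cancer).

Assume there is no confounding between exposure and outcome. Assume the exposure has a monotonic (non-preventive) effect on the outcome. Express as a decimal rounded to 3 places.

Let p₁ = 0.573, p₀ = 0.16.
Under exogeneity and monotonicity, PS = (p₁ − p₀) / (1 − p₀).
PS = (0.573 − 0.16) / (1 − 0.16) = 0.413 / 0.84 ≈ 0.4917

PS ≈ 0.492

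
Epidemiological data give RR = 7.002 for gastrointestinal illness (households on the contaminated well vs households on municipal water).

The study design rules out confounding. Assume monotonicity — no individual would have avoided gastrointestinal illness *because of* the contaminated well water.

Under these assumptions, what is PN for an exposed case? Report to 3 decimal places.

PN ≈ 0.857

Under exogeneity and monotonicity, PN = (RR − 1) / RR = 1 − 1/RR.
PN = (7.002 − 1) / 7.002 = 6.002 / 7.002 ≈ 0.8572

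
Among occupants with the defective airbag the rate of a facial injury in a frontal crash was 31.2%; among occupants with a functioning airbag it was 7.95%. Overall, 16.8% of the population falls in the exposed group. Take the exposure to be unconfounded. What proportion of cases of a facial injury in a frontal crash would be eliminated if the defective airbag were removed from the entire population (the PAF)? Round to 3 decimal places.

p₁ = 0.312, p₀ = 0.0795.
Overall risk P(Y=1) = π·p₁ + (1−π)·p₀ = 0.168×0.312 + 0.832×0.0795 = 0.11856.
Under exogeneity, PAF = [P(Y=1) − p₀] / P(Y=1).
PAF = (0.11856 − 0.0795) / 0.11856 ≈ 0.3295

PAF ≈ 0.329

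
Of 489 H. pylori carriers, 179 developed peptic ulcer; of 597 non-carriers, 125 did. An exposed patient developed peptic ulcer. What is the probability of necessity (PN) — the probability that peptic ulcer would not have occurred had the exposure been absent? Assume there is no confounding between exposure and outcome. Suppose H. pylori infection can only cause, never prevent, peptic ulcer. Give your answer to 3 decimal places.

p₁ = P(outcome | exposed) = 179/489 = 0.36605
p₀ = P(outcome | unexposed) = 125/597 = 0.20938
Under exogeneity and monotonicity, PN = (p₁ − p₀) / p₁.
PN = (0.36605 − 0.20938) / 0.36605 = 0.15667 / 0.36605 ≈ 0.4280

PN ≈ 0.428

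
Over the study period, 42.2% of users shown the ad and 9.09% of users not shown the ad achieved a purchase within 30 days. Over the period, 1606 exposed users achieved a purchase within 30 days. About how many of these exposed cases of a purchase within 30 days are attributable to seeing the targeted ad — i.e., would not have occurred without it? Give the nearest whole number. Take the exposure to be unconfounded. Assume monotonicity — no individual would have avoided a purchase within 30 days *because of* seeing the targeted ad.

p₁ = 0.422, p₀ = 0.0909.
PN = (p₁ − p₀)/p₁ = (0.422 − 0.0909) / 0.422 ≈ 0.78460.
Attributable cases ≈ PN × (exposed cases) = 0.78460 × 1606 ≈ 1260.06.

about 1260 cases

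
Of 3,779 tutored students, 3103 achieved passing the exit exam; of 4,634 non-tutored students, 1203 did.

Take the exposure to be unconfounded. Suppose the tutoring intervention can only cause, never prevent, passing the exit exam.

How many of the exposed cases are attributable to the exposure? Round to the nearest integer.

p₁ = P(outcome | exposed) = 3103/3779 = 0.82112
p₀ = P(outcome | unexposed) = 1203/4634 = 0.2596
PN = (p₁ − p₀)/p₁ = (0.82112 − 0.2596) / 0.82112 ≈ 0.68384.
Attributable cases ≈ PN × (exposed cases) = 0.68384 × 3103 ≈ 2121.96.

about 2122 cases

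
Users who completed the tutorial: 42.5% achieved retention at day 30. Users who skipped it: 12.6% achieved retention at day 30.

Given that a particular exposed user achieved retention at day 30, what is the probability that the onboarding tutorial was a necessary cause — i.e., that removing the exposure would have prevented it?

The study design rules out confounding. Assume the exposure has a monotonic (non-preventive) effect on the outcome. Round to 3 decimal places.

PN ≈ 0.704

p₁ = 0.425, p₀ = 0.126.
Under exogeneity and monotonicity, PN = (p₁ − p₀) / p₁.
PN = (0.425 − 0.126) / 0.425 = 0.299 / 0.425 ≈ 0.7035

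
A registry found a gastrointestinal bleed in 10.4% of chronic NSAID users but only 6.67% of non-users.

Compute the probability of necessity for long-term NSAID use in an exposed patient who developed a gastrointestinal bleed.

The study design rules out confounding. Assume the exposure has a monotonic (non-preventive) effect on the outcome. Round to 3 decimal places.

PN ≈ 0.359

p₁ = 0.104, p₀ = 0.0667.
Under exogeneity and monotonicity, PN = (p₁ − p₀) / p₁.
PN = (0.104 − 0.0667) / 0.104 = 0.0373 / 0.104 ≈ 0.3587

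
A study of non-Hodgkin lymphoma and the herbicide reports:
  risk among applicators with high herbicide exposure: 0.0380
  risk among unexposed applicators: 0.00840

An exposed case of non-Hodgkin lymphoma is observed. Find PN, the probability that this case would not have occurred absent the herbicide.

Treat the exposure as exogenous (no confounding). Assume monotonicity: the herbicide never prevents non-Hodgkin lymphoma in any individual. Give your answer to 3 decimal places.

PN ≈ 0.779

Let p₁ = 0.038, p₀ = 0.0084.
Under exogeneity and monotonicity, PN = (p₁ − p₀) / p₁.
PN = (0.038 − 0.0084) / 0.038 = 0.0296 / 0.038 ≈ 0.7789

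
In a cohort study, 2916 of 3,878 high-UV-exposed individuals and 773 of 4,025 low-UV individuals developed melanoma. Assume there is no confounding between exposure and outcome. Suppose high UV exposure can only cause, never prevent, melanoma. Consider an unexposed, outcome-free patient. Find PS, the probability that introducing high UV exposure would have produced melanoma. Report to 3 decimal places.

PS ≈ 0.693

p₁ = P(outcome | exposed) = 2916/3878 = 0.75193
p₀ = P(outcome | unexposed) = 773/4025 = 0.19205
Under exogeneity and monotonicity, PS = (p₁ − p₀) / (1 − p₀).
PS = (0.75193 − 0.19205) / (1 − 0.19205) = 0.55988 / 0.80795 ≈ 0.6930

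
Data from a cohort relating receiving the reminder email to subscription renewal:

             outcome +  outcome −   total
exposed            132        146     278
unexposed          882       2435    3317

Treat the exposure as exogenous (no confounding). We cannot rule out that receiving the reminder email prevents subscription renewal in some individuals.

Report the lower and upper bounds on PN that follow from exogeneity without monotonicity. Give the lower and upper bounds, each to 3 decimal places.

0.440 ≤ PN ≤ 1.000

p₁ = P(outcome | exposed) = 132/278 = 0.47482
p₀ = P(outcome | unexposed) = 882/3317 = 0.2659
Under exogeneity alone the bounds on PN are max{0,(p₁−p₀)/p₁} ≤ PN ≤ min{1,(1−p₀)/p₁}.
  lower = (p₁ − p₀)/p₁ = 0.20892 / 0.47482 ≈ 0.4400
  upper = min{1, (1 − p₀)/p₁} = 0.7341 / 0.47482 ≈ 1.5461 → capped at 1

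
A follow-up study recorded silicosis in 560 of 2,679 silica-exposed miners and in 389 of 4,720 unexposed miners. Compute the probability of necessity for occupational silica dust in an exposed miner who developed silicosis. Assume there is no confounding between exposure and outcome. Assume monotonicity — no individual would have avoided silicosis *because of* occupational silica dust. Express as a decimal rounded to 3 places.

PN ≈ 0.606

p₁ = P(outcome | exposed) = 560/2679 = 0.20903
p₀ = P(outcome | unexposed) = 389/4720 = 0.082415
Under exogeneity and monotonicity, PN = (p₁ − p₀) / p₁.
PN = (0.20903 − 0.082415) / 0.20903 = 0.12662 / 0.20903 ≈ 0.6057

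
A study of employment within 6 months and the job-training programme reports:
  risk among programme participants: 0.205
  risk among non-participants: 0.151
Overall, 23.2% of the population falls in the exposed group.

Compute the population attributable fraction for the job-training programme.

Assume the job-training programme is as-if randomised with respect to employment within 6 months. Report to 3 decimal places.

Let p₁ = 0.205, p₀ = 0.151.
Overall risk P(Y=1) = π·p₁ + (1−π)·p₀ = 0.232×0.205 + 0.768×0.151 = 0.16353.
Under exogeneity, PAF = [P(Y=1) − p₀] / P(Y=1).
PAF = (0.16353 − 0.151) / 0.16353 ≈ 0.0766

PAF ≈ 0.077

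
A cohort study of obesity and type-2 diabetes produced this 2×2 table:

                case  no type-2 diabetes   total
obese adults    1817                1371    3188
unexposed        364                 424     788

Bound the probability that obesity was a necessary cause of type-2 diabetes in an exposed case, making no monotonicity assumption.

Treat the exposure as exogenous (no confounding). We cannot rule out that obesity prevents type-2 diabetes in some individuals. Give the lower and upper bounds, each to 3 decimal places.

0.190 ≤ PN ≤ 0.944

p₁ = P(outcome | exposed) = 1817/3188 = 0.56995
p₀ = P(outcome | unexposed) = 364/788 = 0.46193
Under exogeneity alone the bounds on PN are max{0,(p₁−p₀)/p₁} ≤ PN ≤ min{1,(1−p₀)/p₁}.
  lower = (p₁ − p₀)/p₁ = 0.10802 / 0.56995 ≈ 0.1895
  upper = min{1, (1 − p₀)/p₁} = 0.53807 / 0.56995 ≈ 0.9441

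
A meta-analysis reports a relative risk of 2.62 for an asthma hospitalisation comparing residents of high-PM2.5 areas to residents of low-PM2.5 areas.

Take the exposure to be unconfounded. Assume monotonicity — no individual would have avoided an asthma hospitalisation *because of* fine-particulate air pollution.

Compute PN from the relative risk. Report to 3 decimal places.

Under exogeneity and monotonicity, PN = (RR − 1) / RR = 1 − 1/RR.
PN = (2.62 − 1) / 2.62 = 1.62 / 2.62 ≈ 0.6183

PN ≈ 0.618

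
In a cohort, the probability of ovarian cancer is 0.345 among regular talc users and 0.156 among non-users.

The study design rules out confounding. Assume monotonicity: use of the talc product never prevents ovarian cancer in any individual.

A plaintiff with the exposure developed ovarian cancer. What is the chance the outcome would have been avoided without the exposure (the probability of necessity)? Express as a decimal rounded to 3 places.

PN ≈ 0.548

Let p₁ = 0.345, p₀ = 0.156.
Under exogeneity and monotonicity, PN = (p₁ − p₀) / p₁.
PN = (0.345 − 0.156) / 0.345 = 0.189 / 0.345 ≈ 0.5478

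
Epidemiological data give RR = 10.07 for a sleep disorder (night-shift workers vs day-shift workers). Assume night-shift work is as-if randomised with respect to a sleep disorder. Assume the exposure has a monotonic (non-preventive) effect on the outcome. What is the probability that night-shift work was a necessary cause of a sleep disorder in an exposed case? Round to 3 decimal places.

PN ≈ 0.901

Under exogeneity and monotonicity, PN = (RR − 1) / RR = 1 − 1/RR.
PN = (10.07 − 1) / 10.07 = 9.07 / 10.07 ≈ 0.9007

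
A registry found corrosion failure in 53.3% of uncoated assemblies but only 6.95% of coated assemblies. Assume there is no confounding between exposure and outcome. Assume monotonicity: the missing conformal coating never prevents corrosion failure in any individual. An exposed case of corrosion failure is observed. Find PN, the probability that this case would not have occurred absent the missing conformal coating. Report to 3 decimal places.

p₁ = 0.533, p₀ = 0.0695.
Under exogeneity and monotonicity, PN = (p₁ − p₀) / p₁.
PN = (0.533 − 0.0695) / 0.533 = 0.4635 / 0.533 ≈ 0.8696

PN ≈ 0.870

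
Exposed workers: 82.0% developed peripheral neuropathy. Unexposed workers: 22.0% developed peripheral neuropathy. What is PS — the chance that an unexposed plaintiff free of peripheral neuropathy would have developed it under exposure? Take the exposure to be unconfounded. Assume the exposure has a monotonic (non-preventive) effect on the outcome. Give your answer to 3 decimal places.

PS ≈ 0.769

p₁ = 0.82, p₀ = 0.22.
Under exogeneity and monotonicity, PS = (p₁ − p₀) / (1 − p₀).
PS = (0.82 − 0.22) / (1 − 0.22) = 0.6 / 0.78 ≈ 0.7692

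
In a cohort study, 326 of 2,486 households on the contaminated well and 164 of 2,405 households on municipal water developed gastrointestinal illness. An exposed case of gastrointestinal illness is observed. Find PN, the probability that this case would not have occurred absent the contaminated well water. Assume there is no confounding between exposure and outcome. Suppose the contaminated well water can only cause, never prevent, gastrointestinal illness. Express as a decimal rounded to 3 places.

p₁ = P(outcome | exposed) = 326/2486 = 0.13113
p₀ = P(outcome | unexposed) = 164/2405 = 0.068191
Under exogeneity and monotonicity, PN = (p₁ − p₀) / p₁.
PN = (0.13113 − 0.068191) / 0.13113 = 0.062943 / 0.13113 ≈ 0.4800

PN ≈ 0.480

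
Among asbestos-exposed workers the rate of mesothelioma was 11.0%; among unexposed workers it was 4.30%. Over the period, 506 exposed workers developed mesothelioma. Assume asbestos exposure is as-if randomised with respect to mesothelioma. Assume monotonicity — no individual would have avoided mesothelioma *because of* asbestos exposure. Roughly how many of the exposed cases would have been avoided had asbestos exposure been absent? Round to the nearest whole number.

about 308 cases

p₁ = 0.11, p₀ = 0.043.
PN = (p₁ − p₀)/p₁ = (0.11 − 0.043) / 0.11 ≈ 0.60909.
Attributable cases ≈ PN × (exposed cases) = 0.60909 × 506 ≈ 308.20.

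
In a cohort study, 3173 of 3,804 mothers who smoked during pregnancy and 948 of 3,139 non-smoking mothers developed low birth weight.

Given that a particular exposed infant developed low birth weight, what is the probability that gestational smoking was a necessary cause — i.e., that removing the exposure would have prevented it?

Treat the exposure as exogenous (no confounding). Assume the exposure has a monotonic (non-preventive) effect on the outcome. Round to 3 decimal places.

p₁ = P(outcome | exposed) = 3173/3804 = 0.83412
p₀ = P(outcome | unexposed) = 948/3139 = 0.30201
Under exogeneity and monotonicity, PN = (p₁ − p₀) / p₁.
PN = (0.83412 − 0.30201) / 0.83412 = 0.53211 / 0.83412 ≈ 0.6379

PN ≈ 0.638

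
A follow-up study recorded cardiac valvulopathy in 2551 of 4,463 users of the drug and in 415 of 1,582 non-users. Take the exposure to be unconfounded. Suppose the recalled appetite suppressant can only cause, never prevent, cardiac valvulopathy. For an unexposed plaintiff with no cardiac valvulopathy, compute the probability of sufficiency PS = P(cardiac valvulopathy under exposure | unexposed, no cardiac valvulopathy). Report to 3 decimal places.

p₁ = P(outcome | exposed) = 2551/4463 = 0.57159
p₀ = P(outcome | unexposed) = 415/1582 = 0.26233
Under exogeneity and monotonicity, PS = (p₁ − p₀) / (1 − p₀).
PS = (0.57159 − 0.26233) / (1 − 0.26233) = 0.30926 / 0.73767 ≈ 0.4192

PS ≈ 0.419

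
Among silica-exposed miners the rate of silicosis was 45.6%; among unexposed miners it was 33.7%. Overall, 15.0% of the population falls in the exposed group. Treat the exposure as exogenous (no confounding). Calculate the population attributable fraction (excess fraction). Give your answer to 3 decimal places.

p₁ = 0.456, p₀ = 0.337.
Overall risk P(Y=1) = π·p₁ + (1−π)·p₀ = 0.15×0.456 + 0.85×0.337 = 0.35485.
Under exogeneity, PAF = [P(Y=1) − p₀] / P(Y=1).
PAF = (0.35485 − 0.337) / 0.35485 ≈ 0.0503

PAF ≈ 0.050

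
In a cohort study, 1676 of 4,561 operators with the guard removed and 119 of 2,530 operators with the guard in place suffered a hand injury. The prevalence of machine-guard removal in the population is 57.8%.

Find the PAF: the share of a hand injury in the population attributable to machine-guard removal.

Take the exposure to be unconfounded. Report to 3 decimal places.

p₁ = P(outcome | exposed) = 1676/4561 = 0.36746
p₀ = P(outcome | unexposed) = 119/2530 = 0.047036
Overall risk P(Y=1) = π·p₁ + (1−π)·p₀ = 0.578×0.36746 + 0.422×0.047036 = 0.23224.
Under exogeneity, PAF = [P(Y=1) − p₀] / P(Y=1).
PAF = (0.23224 − 0.047036) / 0.23224 ≈ 0.7975

PAF ≈ 0.797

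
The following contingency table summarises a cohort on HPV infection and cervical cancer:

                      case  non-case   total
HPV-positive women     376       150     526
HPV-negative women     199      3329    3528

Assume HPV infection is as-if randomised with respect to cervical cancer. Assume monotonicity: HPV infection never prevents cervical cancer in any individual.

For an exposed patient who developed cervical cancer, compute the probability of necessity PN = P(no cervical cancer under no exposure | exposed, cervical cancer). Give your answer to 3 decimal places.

PN ≈ 0.921

p₁ = P(outcome | exposed) = 376/526 = 0.71483
p₀ = P(outcome | unexposed) = 199/3528 = 0.056406
Under exogeneity and monotonicity, PN = (p₁ − p₀) / p₁.
PN = (0.71483 − 0.056406) / 0.71483 = 0.65842 / 0.71483 ≈ 0.9211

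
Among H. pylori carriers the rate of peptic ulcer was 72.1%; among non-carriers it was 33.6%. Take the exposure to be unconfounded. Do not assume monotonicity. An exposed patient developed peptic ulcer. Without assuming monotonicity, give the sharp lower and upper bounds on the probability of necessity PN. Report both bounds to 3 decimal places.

0.534 ≤ PN ≤ 0.921

p₁ = 0.721, p₀ = 0.336.
Under exogeneity alone the bounds on PN are max{0,(p₁−p₀)/p₁} ≤ PN ≤ min{1,(1−p₀)/p₁}.
  lower = (p₁ − p₀)/p₁ = 0.385 / 0.721 ≈ 0.5340
  upper = min{1, (1 − p₀)/p₁} = 0.664 / 0.721 ≈ 0.9209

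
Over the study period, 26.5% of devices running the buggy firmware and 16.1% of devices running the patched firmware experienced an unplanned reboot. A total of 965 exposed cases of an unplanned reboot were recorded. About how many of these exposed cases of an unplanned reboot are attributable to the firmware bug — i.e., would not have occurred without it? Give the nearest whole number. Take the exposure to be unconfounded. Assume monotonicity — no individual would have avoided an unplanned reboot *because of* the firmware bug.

p₁ = 0.265, p₀ = 0.161.
PN = (p₁ − p₀)/p₁ = (0.265 − 0.161) / 0.265 ≈ 0.39245.
Attributable cases ≈ PN × (exposed cases) = 0.39245 × 965 ≈ 378.72.

about 379 cases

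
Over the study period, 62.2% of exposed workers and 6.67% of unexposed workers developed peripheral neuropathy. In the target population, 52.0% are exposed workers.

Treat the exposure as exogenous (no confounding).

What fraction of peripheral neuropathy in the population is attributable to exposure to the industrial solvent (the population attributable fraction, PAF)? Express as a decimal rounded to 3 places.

PAF ≈ 0.812

p₁ = 0.622, p₀ = 0.0667.
Overall risk P(Y=1) = π·p₁ + (1−π)·p₀ = 0.52×0.622 + 0.48×0.0667 = 0.35546.
Under exogeneity, PAF = [P(Y=1) − p₀] / P(Y=1).
PAF = (0.35546 − 0.0667) / 0.35546 ≈ 0.8124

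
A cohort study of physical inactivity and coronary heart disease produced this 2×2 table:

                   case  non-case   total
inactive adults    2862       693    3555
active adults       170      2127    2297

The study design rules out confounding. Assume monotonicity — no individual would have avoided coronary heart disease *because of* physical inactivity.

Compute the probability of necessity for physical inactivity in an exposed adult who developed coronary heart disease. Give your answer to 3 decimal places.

p₁ = P(outcome | exposed) = 2862/3555 = 0.80506
p₀ = P(outcome | unexposed) = 170/2297 = 0.07401
Under exogeneity and monotonicity, PN = (p₁ − p₀)/p₁.
PN = (0.80506 − 0.07401) / 0.80506 ≈ 0.9081

PN ≈ 0.908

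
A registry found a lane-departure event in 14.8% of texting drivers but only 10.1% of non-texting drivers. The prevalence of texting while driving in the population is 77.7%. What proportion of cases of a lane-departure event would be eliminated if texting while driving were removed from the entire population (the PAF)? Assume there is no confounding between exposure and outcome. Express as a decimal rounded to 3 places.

PAF ≈ 0.266

p₁ = 0.148, p₀ = 0.101.
Overall risk P(Y=1) = π·p₁ + (1−π)·p₀ = 0.777×0.148 + 0.223×0.101 = 0.13752.
Under exogeneity, PAF = [P(Y=1) − p₀] / P(Y=1).
PAF = (0.13752 − 0.101) / 0.13752 ≈ 0.2656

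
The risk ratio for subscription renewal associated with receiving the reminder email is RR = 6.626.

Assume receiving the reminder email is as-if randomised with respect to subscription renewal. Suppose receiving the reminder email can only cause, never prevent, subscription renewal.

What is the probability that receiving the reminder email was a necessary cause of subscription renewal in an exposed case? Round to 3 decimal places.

Under exogeneity and monotonicity, PN = (RR − 1) / RR = 1 − 1/RR.
PN = (6.626 − 1) / 6.626 = 5.626 / 6.626 ≈ 0.8491

PN ≈ 0.849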